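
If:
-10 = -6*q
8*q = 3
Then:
No Solution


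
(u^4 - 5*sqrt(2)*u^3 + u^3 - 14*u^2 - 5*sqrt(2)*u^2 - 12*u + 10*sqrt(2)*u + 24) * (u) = u^5 - 5*sqrt(2)*u^4 + u^4 - 14*u^3 - 5*sqrt(2)*u^3 - 12*u^2 + 10*sqrt(2)*u^2 + 24*u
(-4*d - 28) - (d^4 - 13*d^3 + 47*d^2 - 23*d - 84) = -d^4 + 13*d^3 - 47*d^2 + 19*d + 56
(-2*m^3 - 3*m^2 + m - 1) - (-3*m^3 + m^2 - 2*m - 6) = m^3 - 4*m^2 + 3*m + 5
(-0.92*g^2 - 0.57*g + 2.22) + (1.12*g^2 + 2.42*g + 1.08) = 0.2*g^2 + 1.85*g + 3.3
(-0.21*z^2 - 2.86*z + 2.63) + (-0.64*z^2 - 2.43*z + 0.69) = -0.85*z^2 - 5.29*z + 3.32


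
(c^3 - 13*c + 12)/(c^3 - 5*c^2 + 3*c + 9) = (c^2 + 3*c - 4)/(c^2 - 2*c - 3)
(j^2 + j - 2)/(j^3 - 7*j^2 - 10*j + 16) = 1/(j - 8)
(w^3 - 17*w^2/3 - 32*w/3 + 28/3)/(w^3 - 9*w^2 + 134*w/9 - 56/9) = 3*(w + 2)/(3*w - 4)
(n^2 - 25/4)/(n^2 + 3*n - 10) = (n^2 - 25/4)/(n^2 + 3*n - 10)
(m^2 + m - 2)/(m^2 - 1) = (m + 2)/(m + 1)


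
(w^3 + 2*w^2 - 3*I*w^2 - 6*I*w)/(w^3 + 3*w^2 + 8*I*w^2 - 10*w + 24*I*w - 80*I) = w*(w^2 + w*(2 - 3*I) - 6*I)/(w^3 + w^2*(3 + 8*I) + 2*w*(-5 + 12*I) - 80*I)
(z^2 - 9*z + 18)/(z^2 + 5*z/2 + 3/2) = 2*(z^2 - 9*z + 18)/(2*z^2 + 5*z + 3)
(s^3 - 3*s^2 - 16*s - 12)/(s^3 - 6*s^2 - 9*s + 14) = (s^2 - 5*s - 6)/(s^2 - 8*s + 7)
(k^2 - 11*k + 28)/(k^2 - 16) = (k - 7)/(k + 4)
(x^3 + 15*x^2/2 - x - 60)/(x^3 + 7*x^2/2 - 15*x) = (x + 4)/x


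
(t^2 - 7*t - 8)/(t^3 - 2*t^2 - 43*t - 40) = 1/(t + 5)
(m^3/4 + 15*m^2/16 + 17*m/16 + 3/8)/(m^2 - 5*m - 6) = (4*m^2 + 11*m + 6)/(16*(m - 6))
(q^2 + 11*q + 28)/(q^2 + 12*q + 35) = (q + 4)/(q + 5)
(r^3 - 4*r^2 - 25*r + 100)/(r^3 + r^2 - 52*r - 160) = (r^2 - 9*r + 20)/(r^2 - 4*r - 32)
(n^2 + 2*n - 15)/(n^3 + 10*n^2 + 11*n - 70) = (n - 3)/(n^2 + 5*n - 14)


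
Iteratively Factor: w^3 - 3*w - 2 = (w + 1)*(w^2 - w - 2) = (w + 1)^2*(w - 2)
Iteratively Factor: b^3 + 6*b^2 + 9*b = (b + 3)*(b^2 + 3*b) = b*(b + 3)*(b + 3)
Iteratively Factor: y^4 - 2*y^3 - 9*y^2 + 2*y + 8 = (y - 1)*(y^3 - y^2 - 10*y - 8) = (y - 4)*(y - 1)*(y^2 + 3*y + 2) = (y - 4)*(y - 1)*(y + 2)*(y + 1)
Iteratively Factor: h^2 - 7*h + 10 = (h - 2)*(h - 5)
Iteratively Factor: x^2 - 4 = (x + 2)*(x - 2)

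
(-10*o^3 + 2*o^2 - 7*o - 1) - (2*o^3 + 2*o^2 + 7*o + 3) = -12*o^3 - 14*o - 4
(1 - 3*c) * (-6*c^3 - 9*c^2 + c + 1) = 18*c^4 + 21*c^3 - 12*c^2 - 2*c + 1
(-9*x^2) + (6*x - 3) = -9*x^2 + 6*x - 3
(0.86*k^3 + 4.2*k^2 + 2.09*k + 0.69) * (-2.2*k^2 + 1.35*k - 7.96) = -1.892*k^5 - 8.079*k^4 - 5.7736*k^3 - 32.1285*k^2 - 15.7049*k - 5.4924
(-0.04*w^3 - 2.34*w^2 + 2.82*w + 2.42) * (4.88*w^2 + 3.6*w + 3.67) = -0.1952*w^5 - 11.5632*w^4 + 5.1908*w^3 + 13.3738*w^2 + 19.0614*w + 8.8814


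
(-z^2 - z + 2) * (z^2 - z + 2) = -z^4 + z^2 - 4*z + 4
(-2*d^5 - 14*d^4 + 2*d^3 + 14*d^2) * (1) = -2*d^5 - 14*d^4 + 2*d^3 + 14*d^2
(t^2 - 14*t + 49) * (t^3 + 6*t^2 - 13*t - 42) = t^5 - 8*t^4 - 48*t^3 + 434*t^2 - 49*t - 2058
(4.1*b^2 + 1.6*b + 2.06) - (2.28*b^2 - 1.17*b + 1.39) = 1.82*b^2 + 2.77*b + 0.67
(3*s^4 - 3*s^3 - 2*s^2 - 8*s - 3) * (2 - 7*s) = -21*s^5 + 27*s^4 + 8*s^3 + 52*s^2 + 5*s - 6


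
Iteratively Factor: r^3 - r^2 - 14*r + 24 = (r - 3)*(r^2 + 2*r - 8) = (r - 3)*(r + 4)*(r - 2)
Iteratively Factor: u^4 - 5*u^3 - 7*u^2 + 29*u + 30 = (u + 2)*(u^3 - 7*u^2 + 7*u + 15) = (u - 3)*(u + 2)*(u^2 - 4*u - 5) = (u - 3)*(u + 1)*(u + 2)*(u - 5)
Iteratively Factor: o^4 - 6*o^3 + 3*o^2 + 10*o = (o + 1)*(o^3 - 7*o^2 + 10*o) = (o - 5)*(o + 1)*(o^2 - 2*o) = (o - 5)*(o - 2)*(o + 1)*(o)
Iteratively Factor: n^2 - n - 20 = (n + 4)*(n - 5)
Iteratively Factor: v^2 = (v)*(v)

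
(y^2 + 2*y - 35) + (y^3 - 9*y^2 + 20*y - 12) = y^3 - 8*y^2 + 22*y - 47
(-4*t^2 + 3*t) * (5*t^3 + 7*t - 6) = -20*t^5 + 15*t^4 - 28*t^3 + 45*t^2 - 18*t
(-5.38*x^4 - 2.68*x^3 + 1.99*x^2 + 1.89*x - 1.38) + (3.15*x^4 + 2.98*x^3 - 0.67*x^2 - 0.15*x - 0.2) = -2.23*x^4 + 0.3*x^3 + 1.32*x^2 + 1.74*x - 1.58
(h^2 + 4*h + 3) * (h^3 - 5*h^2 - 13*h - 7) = h^5 - h^4 - 30*h^3 - 74*h^2 - 67*h - 21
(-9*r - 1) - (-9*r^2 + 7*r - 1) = 9*r^2 - 16*r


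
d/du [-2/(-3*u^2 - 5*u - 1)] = 2*(-6*u - 5)/(3*u^2 + 5*u + 1)^2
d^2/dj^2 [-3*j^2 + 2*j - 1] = -6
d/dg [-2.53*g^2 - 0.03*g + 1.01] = -5.06*g - 0.03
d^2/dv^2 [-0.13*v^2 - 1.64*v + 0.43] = -0.260000000000000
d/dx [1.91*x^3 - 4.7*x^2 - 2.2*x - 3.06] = 5.73*x^2 - 9.4*x - 2.2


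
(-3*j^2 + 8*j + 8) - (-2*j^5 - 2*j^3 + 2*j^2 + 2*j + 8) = 2*j^5 + 2*j^3 - 5*j^2 + 6*j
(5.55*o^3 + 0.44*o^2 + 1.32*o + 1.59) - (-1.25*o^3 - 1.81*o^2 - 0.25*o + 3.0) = 6.8*o^3 + 2.25*o^2 + 1.57*o - 1.41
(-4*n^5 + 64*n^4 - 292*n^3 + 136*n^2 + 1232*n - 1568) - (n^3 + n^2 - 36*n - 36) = -4*n^5 + 64*n^4 - 293*n^3 + 135*n^2 + 1268*n - 1532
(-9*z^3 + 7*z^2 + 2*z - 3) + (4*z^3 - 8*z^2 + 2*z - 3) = -5*z^3 - z^2 + 4*z - 6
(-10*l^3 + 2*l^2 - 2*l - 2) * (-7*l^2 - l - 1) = 70*l^5 - 4*l^4 + 22*l^3 + 14*l^2 + 4*l + 2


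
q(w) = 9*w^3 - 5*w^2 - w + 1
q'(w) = 27*w^2 - 10*w - 1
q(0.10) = 0.86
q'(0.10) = -1.73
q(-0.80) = -6.01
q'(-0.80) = 24.28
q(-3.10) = -312.07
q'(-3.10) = 289.47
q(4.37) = 652.23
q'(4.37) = 470.92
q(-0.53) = -1.21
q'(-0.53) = 11.88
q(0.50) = 0.38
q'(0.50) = 0.75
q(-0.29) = 0.65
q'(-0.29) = 4.17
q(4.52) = 725.44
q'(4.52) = 505.42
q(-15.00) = -31484.00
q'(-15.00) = 6224.00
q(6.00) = 1759.00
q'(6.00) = 911.00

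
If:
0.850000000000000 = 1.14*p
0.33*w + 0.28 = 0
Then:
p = 0.75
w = -0.85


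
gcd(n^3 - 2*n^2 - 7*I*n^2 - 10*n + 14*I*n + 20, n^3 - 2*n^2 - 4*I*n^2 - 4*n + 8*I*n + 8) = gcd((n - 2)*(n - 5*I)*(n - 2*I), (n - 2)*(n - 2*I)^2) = n^2 + n*(-2 - 2*I) + 4*I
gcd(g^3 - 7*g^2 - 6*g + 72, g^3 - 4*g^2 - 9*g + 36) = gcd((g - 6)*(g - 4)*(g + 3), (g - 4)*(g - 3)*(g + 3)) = g^2 - g - 12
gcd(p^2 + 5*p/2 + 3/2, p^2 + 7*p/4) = 1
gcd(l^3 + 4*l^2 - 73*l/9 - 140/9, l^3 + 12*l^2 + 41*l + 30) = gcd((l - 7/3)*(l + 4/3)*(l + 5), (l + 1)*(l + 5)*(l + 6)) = l + 5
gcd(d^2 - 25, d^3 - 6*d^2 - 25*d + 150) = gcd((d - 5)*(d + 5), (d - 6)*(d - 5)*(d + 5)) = d^2 - 25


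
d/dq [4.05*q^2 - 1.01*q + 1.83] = 8.1*q - 1.01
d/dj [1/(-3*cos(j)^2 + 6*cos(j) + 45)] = 2*(1 - cos(j))*sin(j)/(3*(sin(j)^2 + 2*cos(j) + 14)^2)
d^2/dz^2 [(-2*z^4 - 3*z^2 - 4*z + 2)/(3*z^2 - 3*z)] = 2*(-2*z^6 + 6*z^5 - 6*z^4 - 7*z^3 + 6*z^2 - 6*z + 2)/(3*z^3*(z^3 - 3*z^2 + 3*z - 1))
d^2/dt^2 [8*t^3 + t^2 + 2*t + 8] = 48*t + 2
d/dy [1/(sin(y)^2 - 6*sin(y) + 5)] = 2*(3 - sin(y))*cos(y)/(sin(y)^2 - 6*sin(y) + 5)^2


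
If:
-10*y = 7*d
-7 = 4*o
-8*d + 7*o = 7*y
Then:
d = -245/62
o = -7/4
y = 343/124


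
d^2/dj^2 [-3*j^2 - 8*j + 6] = -6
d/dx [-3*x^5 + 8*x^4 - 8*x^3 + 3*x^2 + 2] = x*(-15*x^3 + 32*x^2 - 24*x + 6)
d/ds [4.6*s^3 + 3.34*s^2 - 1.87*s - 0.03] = 13.8*s^2 + 6.68*s - 1.87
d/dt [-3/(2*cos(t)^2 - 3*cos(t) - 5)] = 3*(3 - 4*cos(t))*sin(t)/(3*cos(t) - cos(2*t) + 4)^2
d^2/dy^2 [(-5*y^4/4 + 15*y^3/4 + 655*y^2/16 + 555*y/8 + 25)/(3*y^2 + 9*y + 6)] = 5*(-4*y^3 - 12*y^2 - 12*y - 31)/(24*(y^3 + 3*y^2 + 3*y + 1))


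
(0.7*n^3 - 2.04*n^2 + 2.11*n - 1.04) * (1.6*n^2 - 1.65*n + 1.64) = 1.12*n^5 - 4.419*n^4 + 7.89*n^3 - 8.4911*n^2 + 5.1764*n - 1.7056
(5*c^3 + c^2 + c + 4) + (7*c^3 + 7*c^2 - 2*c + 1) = 12*c^3 + 8*c^2 - c + 5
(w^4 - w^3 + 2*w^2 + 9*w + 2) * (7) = 7*w^4 - 7*w^3 + 14*w^2 + 63*w + 14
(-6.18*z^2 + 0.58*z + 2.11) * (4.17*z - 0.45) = -25.7706*z^3 + 5.1996*z^2 + 8.5377*z - 0.9495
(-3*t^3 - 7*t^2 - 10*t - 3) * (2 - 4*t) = 12*t^4 + 22*t^3 + 26*t^2 - 8*t - 6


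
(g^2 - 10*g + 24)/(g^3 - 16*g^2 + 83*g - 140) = (g - 6)/(g^2 - 12*g + 35)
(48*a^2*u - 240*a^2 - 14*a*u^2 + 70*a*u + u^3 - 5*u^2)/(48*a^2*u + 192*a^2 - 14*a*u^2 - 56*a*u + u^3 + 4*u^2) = (u - 5)/(u + 4)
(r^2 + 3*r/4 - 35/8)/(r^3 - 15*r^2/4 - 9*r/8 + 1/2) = (8*r^2 + 6*r - 35)/(8*r^3 - 30*r^2 - 9*r + 4)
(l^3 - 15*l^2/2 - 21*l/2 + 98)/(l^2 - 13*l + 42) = (l^2 - l/2 - 14)/(l - 6)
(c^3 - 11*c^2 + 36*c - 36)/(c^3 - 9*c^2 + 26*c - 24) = (c - 6)/(c - 4)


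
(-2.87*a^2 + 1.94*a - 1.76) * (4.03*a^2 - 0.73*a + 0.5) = -11.5661*a^4 + 9.9133*a^3 - 9.944*a^2 + 2.2548*a - 0.88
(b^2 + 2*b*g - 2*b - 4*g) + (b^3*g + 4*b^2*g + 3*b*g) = b^3*g + 4*b^2*g + b^2 + 5*b*g - 2*b - 4*g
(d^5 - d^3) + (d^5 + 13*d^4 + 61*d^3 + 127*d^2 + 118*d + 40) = 2*d^5 + 13*d^4 + 60*d^3 + 127*d^2 + 118*d + 40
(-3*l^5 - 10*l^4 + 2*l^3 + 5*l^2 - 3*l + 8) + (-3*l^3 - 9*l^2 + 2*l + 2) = -3*l^5 - 10*l^4 - l^3 - 4*l^2 - l + 10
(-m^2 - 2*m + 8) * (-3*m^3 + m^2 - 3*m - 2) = 3*m^5 + 5*m^4 - 23*m^3 + 16*m^2 - 20*m - 16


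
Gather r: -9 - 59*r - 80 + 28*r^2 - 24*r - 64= 28*r^2 - 83*r - 153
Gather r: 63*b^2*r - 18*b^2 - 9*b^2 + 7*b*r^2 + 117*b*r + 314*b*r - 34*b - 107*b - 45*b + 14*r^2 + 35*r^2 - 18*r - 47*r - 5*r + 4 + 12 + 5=-27*b^2 - 186*b + r^2*(7*b + 49) + r*(63*b^2 + 431*b - 70) + 21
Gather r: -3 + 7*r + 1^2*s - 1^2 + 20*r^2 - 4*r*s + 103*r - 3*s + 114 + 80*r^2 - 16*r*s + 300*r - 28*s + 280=100*r^2 + r*(410 - 20*s) - 30*s + 390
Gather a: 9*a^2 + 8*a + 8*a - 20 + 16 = 9*a^2 + 16*a - 4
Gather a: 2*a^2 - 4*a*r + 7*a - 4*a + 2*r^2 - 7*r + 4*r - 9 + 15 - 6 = 2*a^2 + a*(3 - 4*r) + 2*r^2 - 3*r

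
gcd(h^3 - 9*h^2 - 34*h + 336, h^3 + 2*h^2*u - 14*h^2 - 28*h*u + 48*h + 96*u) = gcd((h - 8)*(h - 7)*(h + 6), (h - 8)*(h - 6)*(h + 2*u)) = h - 8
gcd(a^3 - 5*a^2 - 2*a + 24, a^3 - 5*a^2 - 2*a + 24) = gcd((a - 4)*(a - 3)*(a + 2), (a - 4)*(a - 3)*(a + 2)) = a^3 - 5*a^2 - 2*a + 24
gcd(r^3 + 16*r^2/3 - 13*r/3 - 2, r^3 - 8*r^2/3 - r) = r + 1/3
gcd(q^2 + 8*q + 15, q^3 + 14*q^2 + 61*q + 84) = q + 3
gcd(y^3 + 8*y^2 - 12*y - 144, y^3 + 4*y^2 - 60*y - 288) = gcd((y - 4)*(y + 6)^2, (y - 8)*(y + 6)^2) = y^2 + 12*y + 36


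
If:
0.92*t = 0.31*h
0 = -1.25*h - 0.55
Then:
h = -0.44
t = -0.15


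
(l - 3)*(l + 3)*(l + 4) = l^3 + 4*l^2 - 9*l - 36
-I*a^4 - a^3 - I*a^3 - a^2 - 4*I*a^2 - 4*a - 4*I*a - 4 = (a - 2*I)*(a - I)*(a + 2*I)*(-I*a - I)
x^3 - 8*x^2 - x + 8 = (x - 8)*(x - 1)*(x + 1)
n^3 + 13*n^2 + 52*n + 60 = (n + 2)*(n + 5)*(n + 6)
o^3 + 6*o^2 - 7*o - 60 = (o - 3)*(o + 4)*(o + 5)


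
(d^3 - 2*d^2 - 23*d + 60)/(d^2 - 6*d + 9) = (d^2 + d - 20)/(d - 3)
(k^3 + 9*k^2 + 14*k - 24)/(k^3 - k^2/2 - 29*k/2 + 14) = 2*(k + 6)/(2*k - 7)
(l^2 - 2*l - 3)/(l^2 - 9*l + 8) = (l^2 - 2*l - 3)/(l^2 - 9*l + 8)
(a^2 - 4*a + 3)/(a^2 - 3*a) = (a - 1)/a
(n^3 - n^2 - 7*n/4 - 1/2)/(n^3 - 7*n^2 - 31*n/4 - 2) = (n - 2)/(n - 8)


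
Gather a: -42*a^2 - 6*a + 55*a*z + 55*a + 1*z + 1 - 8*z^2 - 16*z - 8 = -42*a^2 + a*(55*z + 49) - 8*z^2 - 15*z - 7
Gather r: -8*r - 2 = -8*r - 2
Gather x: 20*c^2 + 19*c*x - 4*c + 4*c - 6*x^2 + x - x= 20*c^2 + 19*c*x - 6*x^2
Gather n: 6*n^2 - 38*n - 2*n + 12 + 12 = 6*n^2 - 40*n + 24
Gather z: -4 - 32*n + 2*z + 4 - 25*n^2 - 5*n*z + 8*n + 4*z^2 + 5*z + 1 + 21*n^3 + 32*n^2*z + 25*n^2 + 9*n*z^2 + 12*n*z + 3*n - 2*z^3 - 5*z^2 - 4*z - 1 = 21*n^3 - 21*n - 2*z^3 + z^2*(9*n - 1) + z*(32*n^2 + 7*n + 3)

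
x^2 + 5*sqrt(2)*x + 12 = (x + 2*sqrt(2))*(x + 3*sqrt(2))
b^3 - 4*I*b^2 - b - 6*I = (b - 3*I)*(b - 2*I)*(b + I)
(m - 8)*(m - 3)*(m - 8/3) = m^3 - 41*m^2/3 + 160*m/3 - 64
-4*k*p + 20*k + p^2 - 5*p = (-4*k + p)*(p - 5)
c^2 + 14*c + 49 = (c + 7)^2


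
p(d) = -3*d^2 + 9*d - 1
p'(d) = 9 - 6*d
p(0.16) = 0.36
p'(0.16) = 8.04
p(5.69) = -46.92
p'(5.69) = -25.14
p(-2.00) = -31.00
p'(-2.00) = 21.00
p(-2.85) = -51.02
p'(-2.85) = 26.10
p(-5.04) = -122.56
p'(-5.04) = 39.24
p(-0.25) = -3.44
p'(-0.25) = 10.50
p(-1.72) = -25.36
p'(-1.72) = 19.32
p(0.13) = 0.12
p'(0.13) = 8.22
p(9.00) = -163.00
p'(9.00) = -45.00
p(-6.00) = -163.00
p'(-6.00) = 45.00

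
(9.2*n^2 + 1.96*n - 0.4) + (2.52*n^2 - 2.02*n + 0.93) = 11.72*n^2 - 0.0600000000000001*n + 0.53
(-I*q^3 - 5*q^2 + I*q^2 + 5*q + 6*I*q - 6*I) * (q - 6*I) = -I*q^4 - 11*q^3 + I*q^3 + 11*q^2 + 36*I*q^2 + 36*q - 36*I*q - 36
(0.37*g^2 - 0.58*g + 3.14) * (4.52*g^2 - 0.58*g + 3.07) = 1.6724*g^4 - 2.8362*g^3 + 15.6651*g^2 - 3.6018*g + 9.6398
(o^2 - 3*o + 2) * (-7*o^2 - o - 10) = -7*o^4 + 20*o^3 - 21*o^2 + 28*o - 20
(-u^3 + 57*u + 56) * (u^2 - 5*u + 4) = -u^5 + 5*u^4 + 53*u^3 - 229*u^2 - 52*u + 224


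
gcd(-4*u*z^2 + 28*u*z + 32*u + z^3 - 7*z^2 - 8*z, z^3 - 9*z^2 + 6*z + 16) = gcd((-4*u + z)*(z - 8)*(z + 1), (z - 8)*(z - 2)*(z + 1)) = z^2 - 7*z - 8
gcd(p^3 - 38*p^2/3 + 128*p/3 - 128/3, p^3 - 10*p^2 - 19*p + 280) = p - 8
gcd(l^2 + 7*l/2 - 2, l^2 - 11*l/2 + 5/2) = l - 1/2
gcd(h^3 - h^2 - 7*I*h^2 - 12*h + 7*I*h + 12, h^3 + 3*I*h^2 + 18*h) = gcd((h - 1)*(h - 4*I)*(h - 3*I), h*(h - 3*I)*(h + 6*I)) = h - 3*I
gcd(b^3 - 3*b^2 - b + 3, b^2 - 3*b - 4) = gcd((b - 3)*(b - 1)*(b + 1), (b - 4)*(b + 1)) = b + 1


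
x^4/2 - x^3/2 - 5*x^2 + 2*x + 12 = (x/2 + 1)*(x - 3)*(x - 2)*(x + 2)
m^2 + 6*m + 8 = (m + 2)*(m + 4)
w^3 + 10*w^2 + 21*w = w*(w + 3)*(w + 7)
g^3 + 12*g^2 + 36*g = g*(g + 6)^2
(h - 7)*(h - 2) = h^2 - 9*h + 14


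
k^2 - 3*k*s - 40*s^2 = (k - 8*s)*(k + 5*s)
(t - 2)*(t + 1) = t^2 - t - 2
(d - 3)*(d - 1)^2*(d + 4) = d^4 - d^3 - 13*d^2 + 25*d - 12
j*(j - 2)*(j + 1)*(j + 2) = j^4 + j^3 - 4*j^2 - 4*j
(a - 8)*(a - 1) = a^2 - 9*a + 8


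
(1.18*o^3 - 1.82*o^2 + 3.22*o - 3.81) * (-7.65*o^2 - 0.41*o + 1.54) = -9.027*o^5 + 13.4392*o^4 - 22.0696*o^3 + 25.0235*o^2 + 6.5209*o - 5.8674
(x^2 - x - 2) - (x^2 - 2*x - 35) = x + 33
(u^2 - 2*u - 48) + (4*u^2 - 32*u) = 5*u^2 - 34*u - 48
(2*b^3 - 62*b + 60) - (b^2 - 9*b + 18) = 2*b^3 - b^2 - 53*b + 42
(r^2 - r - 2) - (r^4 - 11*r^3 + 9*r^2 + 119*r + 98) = -r^4 + 11*r^3 - 8*r^2 - 120*r - 100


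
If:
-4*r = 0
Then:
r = 0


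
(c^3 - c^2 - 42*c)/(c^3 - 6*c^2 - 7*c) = (c + 6)/(c + 1)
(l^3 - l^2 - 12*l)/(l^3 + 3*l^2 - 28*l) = (l + 3)/(l + 7)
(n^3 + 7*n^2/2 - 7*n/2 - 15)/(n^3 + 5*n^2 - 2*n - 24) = (n + 5/2)/(n + 4)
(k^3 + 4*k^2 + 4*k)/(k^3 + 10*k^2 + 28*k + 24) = k/(k + 6)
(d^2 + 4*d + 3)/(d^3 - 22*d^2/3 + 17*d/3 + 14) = 3*(d + 3)/(3*d^2 - 25*d + 42)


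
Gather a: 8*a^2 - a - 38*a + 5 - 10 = 8*a^2 - 39*a - 5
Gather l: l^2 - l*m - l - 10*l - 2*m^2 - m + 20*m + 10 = l^2 + l*(-m - 11) - 2*m^2 + 19*m + 10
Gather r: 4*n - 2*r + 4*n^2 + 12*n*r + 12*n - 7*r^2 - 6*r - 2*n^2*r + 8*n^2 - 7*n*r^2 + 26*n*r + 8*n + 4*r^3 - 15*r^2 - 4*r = 12*n^2 + 24*n + 4*r^3 + r^2*(-7*n - 22) + r*(-2*n^2 + 38*n - 12)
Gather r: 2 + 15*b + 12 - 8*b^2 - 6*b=-8*b^2 + 9*b + 14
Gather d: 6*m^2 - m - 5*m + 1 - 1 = 6*m^2 - 6*m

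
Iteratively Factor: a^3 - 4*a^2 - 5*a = (a + 1)*(a^2 - 5*a) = (a - 5)*(a + 1)*(a)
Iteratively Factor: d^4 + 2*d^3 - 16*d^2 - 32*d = (d + 4)*(d^3 - 2*d^2 - 8*d) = d*(d + 4)*(d^2 - 2*d - 8) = d*(d + 2)*(d + 4)*(d - 4)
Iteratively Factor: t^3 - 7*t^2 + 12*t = (t - 4)*(t^2 - 3*t) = t*(t - 4)*(t - 3)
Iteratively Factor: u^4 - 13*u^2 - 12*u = (u + 1)*(u^3 - u^2 - 12*u) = (u + 1)*(u + 3)*(u^2 - 4*u) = u*(u + 1)*(u + 3)*(u - 4)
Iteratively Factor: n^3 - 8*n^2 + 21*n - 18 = (n - 2)*(n^2 - 6*n + 9) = (n - 3)*(n - 2)*(n - 3)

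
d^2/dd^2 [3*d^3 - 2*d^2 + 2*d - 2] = 18*d - 4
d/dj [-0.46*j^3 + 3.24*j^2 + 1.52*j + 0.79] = -1.38*j^2 + 6.48*j + 1.52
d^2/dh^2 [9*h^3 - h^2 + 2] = 54*h - 2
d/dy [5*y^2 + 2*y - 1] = 10*y + 2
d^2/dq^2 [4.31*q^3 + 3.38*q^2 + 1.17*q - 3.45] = 25.86*q + 6.76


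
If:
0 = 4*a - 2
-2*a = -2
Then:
No Solution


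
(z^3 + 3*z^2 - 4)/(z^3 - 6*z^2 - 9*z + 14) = (z + 2)/(z - 7)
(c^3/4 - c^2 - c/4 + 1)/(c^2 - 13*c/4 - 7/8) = 2*(-c^3 + 4*c^2 + c - 4)/(-8*c^2 + 26*c + 7)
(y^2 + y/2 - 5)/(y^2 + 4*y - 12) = (y + 5/2)/(y + 6)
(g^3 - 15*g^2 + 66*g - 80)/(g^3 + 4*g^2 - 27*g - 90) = (g^2 - 10*g + 16)/(g^2 + 9*g + 18)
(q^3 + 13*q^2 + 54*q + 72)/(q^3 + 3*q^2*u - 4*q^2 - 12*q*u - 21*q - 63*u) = (q^2 + 10*q + 24)/(q^2 + 3*q*u - 7*q - 21*u)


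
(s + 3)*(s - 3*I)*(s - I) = s^3 + 3*s^2 - 4*I*s^2 - 3*s - 12*I*s - 9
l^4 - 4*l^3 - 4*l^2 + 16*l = l*(l - 4)*(l - 2)*(l + 2)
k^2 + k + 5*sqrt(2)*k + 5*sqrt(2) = (k + 1)*(k + 5*sqrt(2))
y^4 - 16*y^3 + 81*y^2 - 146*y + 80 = (y - 8)*(y - 5)*(y - 2)*(y - 1)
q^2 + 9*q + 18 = (q + 3)*(q + 6)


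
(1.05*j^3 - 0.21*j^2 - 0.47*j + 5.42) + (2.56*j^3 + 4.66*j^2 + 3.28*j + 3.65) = 3.61*j^3 + 4.45*j^2 + 2.81*j + 9.07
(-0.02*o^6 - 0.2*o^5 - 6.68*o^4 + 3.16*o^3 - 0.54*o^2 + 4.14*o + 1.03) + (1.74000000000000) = -0.02*o^6 - 0.2*o^5 - 6.68*o^4 + 3.16*o^3 - 0.54*o^2 + 4.14*o + 2.77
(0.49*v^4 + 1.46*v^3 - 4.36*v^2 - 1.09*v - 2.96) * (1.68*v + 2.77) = 0.8232*v^5 + 3.8101*v^4 - 3.2806*v^3 - 13.9084*v^2 - 7.9921*v - 8.1992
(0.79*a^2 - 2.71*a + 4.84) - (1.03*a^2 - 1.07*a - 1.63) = -0.24*a^2 - 1.64*a + 6.47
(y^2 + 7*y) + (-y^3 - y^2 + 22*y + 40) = -y^3 + 29*y + 40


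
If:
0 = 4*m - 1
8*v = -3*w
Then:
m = 1/4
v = -3*w/8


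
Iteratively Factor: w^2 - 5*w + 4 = (w - 1)*(w - 4)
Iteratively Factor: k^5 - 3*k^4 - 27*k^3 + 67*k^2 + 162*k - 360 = (k - 2)*(k^4 - k^3 - 29*k^2 + 9*k + 180) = (k - 2)*(k + 3)*(k^3 - 4*k^2 - 17*k + 60) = (k - 3)*(k - 2)*(k + 3)*(k^2 - k - 20) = (k - 3)*(k - 2)*(k + 3)*(k + 4)*(k - 5)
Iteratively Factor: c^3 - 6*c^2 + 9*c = (c - 3)*(c^2 - 3*c) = c*(c - 3)*(c - 3)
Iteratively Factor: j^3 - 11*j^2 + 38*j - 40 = (j - 4)*(j^2 - 7*j + 10) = (j - 5)*(j - 4)*(j - 2)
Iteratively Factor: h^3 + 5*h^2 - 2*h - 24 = (h - 2)*(h^2 + 7*h + 12) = (h - 2)*(h + 4)*(h + 3)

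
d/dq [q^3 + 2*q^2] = q*(3*q + 4)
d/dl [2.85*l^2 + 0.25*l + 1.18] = 5.7*l + 0.25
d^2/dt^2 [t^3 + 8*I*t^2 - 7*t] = 6*t + 16*I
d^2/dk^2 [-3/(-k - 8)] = 6/(k + 8)^3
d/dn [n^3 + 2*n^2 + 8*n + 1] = 3*n^2 + 4*n + 8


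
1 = 1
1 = 1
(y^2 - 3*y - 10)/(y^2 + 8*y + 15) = (y^2 - 3*y - 10)/(y^2 + 8*y + 15)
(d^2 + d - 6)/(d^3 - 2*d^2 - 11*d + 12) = (d - 2)/(d^2 - 5*d + 4)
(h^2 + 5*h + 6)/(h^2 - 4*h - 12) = (h + 3)/(h - 6)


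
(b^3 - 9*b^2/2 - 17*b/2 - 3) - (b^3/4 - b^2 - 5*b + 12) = 3*b^3/4 - 7*b^2/2 - 7*b/2 - 15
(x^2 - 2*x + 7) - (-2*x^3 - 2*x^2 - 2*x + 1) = 2*x^3 + 3*x^2 + 6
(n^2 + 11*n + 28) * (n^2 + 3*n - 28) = n^4 + 14*n^3 + 33*n^2 - 224*n - 784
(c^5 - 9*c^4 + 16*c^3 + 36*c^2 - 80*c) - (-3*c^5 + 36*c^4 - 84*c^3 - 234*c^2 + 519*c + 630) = 4*c^5 - 45*c^4 + 100*c^3 + 270*c^2 - 599*c - 630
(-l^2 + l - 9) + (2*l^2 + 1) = l^2 + l - 8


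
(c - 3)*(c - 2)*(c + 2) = c^3 - 3*c^2 - 4*c + 12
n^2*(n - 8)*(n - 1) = n^4 - 9*n^3 + 8*n^2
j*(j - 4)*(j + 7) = j^3 + 3*j^2 - 28*j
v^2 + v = v*(v + 1)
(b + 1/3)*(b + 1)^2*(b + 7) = b^4 + 28*b^3/3 + 18*b^2 + 12*b + 7/3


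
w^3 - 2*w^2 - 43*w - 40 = (w - 8)*(w + 1)*(w + 5)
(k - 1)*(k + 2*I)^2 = k^3 - k^2 + 4*I*k^2 - 4*k - 4*I*k + 4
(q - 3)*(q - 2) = q^2 - 5*q + 6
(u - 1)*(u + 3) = u^2 + 2*u - 3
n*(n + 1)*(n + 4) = n^3 + 5*n^2 + 4*n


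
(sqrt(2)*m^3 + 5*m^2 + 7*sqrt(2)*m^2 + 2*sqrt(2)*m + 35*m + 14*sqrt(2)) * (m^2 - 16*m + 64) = sqrt(2)*m^5 - 9*sqrt(2)*m^4 + 5*m^4 - 46*sqrt(2)*m^3 - 45*m^3 - 240*m^2 + 430*sqrt(2)*m^2 - 96*sqrt(2)*m + 2240*m + 896*sqrt(2)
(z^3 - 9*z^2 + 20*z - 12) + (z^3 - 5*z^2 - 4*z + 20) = 2*z^3 - 14*z^2 + 16*z + 8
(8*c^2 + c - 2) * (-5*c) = -40*c^3 - 5*c^2 + 10*c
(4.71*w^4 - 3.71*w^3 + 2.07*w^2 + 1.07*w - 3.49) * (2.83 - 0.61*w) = -2.8731*w^5 + 15.5924*w^4 - 11.762*w^3 + 5.2054*w^2 + 5.157*w - 9.8767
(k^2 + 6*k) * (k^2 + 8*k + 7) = k^4 + 14*k^3 + 55*k^2 + 42*k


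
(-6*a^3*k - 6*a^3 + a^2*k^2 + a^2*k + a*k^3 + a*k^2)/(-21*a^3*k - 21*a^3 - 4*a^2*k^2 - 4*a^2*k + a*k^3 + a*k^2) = (2*a - k)/(7*a - k)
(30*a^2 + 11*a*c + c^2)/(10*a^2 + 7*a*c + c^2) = (6*a + c)/(2*a + c)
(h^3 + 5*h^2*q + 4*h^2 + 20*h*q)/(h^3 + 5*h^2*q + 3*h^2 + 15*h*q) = (h + 4)/(h + 3)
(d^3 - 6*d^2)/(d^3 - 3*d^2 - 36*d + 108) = d^2/(d^2 + 3*d - 18)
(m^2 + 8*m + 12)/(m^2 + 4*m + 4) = (m + 6)/(m + 2)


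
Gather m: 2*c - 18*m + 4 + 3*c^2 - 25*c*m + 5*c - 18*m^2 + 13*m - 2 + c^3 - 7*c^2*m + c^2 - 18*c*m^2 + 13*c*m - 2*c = c^3 + 4*c^2 + 5*c + m^2*(-18*c - 18) + m*(-7*c^2 - 12*c - 5) + 2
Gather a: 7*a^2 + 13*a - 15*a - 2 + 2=7*a^2 - 2*a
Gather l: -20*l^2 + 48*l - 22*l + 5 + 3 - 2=-20*l^2 + 26*l + 6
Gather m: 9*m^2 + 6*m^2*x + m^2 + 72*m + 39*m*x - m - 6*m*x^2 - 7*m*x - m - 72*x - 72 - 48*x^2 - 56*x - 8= m^2*(6*x + 10) + m*(-6*x^2 + 32*x + 70) - 48*x^2 - 128*x - 80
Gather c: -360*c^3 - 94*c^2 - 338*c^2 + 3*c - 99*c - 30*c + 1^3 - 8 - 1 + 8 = -360*c^3 - 432*c^2 - 126*c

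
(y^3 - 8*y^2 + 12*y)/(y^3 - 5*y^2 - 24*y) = (-y^2 + 8*y - 12)/(-y^2 + 5*y + 24)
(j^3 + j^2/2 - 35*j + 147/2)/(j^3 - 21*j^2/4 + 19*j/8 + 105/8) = 4*(j + 7)/(4*j + 5)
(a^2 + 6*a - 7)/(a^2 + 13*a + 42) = (a - 1)/(a + 6)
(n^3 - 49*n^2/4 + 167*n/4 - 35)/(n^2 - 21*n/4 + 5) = n - 7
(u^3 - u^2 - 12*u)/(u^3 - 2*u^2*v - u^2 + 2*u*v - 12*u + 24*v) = u/(u - 2*v)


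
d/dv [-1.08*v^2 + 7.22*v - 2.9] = 7.22 - 2.16*v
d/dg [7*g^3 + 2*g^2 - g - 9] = 21*g^2 + 4*g - 1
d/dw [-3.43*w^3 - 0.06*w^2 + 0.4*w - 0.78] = -10.29*w^2 - 0.12*w + 0.4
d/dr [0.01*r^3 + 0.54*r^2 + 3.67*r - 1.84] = 0.03*r^2 + 1.08*r + 3.67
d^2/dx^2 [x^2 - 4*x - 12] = 2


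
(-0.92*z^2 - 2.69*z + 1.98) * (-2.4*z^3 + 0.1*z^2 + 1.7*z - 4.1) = 2.208*z^5 + 6.364*z^4 - 6.585*z^3 - 0.602999999999999*z^2 + 14.395*z - 8.118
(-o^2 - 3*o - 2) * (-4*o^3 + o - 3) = 4*o^5 + 12*o^4 + 7*o^3 + 7*o + 6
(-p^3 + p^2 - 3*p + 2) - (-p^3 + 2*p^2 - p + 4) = -p^2 - 2*p - 2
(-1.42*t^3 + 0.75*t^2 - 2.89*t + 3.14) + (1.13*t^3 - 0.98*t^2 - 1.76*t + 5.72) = -0.29*t^3 - 0.23*t^2 - 4.65*t + 8.86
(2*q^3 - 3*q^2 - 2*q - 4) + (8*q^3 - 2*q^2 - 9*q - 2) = 10*q^3 - 5*q^2 - 11*q - 6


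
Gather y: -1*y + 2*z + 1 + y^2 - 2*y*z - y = y^2 + y*(-2*z - 2) + 2*z + 1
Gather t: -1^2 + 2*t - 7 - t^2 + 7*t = -t^2 + 9*t - 8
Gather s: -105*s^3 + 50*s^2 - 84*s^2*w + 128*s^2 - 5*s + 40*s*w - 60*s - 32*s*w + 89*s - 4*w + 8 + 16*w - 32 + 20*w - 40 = -105*s^3 + s^2*(178 - 84*w) + s*(8*w + 24) + 32*w - 64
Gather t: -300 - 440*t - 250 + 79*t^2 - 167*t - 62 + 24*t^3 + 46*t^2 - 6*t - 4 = 24*t^3 + 125*t^2 - 613*t - 616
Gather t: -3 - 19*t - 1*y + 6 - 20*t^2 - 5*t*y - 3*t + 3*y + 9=-20*t^2 + t*(-5*y - 22) + 2*y + 12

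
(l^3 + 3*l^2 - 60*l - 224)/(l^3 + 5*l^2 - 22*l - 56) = (l^2 - 4*l - 32)/(l^2 - 2*l - 8)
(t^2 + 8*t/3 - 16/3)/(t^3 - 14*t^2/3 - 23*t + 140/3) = (3*t - 4)/(3*t^2 - 26*t + 35)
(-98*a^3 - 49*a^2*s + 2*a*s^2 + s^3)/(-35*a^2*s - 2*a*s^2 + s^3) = (14*a^2 + 9*a*s + s^2)/(s*(5*a + s))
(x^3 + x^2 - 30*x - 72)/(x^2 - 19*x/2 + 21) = 2*(x^2 + 7*x + 12)/(2*x - 7)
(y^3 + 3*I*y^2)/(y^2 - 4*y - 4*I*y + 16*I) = y^2*(y + 3*I)/(y^2 - 4*y - 4*I*y + 16*I)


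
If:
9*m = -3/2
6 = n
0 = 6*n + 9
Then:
No Solution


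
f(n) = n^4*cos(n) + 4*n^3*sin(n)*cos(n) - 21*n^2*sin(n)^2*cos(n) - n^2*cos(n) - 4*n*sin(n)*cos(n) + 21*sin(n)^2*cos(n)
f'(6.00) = 2107.89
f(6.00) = 929.36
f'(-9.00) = 4746.20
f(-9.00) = -6725.57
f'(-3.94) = -241.35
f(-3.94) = 66.26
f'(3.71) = 282.64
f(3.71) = 3.32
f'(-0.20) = -5.47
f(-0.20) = 0.59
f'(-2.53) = 121.51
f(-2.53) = -23.38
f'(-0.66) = 1.65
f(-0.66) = 2.60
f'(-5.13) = -40.52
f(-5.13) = -102.53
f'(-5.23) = -273.84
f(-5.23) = -87.17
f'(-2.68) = 137.95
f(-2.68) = -43.13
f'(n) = -n^4*sin(n) - 4*n^3*sin(n)^2 + 4*n^3*cos(n)^2 + 4*n^3*cos(n) + 21*n^2*sin(n)^3 - 42*n^2*sin(n)*cos(n)^2 + 12*n^2*sin(n)*cos(n) + n^2*sin(n) - 42*n*sin(n)^2*cos(n) + 4*n*sin(n)^2 - 4*n*cos(n)^2 - 2*n*cos(n) - 21*sin(n)^3 + 42*sin(n)*cos(n)^2 - 4*sin(n)*cos(n)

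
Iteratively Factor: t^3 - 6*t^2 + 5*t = (t - 1)*(t^2 - 5*t) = t*(t - 1)*(t - 5)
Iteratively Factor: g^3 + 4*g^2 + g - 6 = (g + 3)*(g^2 + g - 2) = (g + 2)*(g + 3)*(g - 1)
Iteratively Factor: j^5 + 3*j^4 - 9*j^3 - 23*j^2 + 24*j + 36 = (j - 2)*(j^4 + 5*j^3 + j^2 - 21*j - 18) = (j - 2)*(j + 3)*(j^3 + 2*j^2 - 5*j - 6) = (j - 2)*(j + 3)^2*(j^2 - j - 2) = (j - 2)^2*(j + 3)^2*(j + 1)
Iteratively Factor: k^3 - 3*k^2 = (k)*(k^2 - 3*k) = k^2*(k - 3)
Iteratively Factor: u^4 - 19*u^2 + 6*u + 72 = (u - 3)*(u^3 + 3*u^2 - 10*u - 24) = (u - 3)*(u + 4)*(u^2 - u - 6) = (u - 3)^2*(u + 4)*(u + 2)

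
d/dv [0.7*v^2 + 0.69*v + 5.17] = 1.4*v + 0.69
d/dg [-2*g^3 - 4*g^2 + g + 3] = -6*g^2 - 8*g + 1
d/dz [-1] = 0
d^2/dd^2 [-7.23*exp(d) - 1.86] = -7.23*exp(d)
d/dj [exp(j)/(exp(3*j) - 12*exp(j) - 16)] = (-3*(exp(2*j) - 4)*exp(j) + exp(3*j) - 12*exp(j) - 16)*exp(j)/(-exp(3*j) + 12*exp(j) + 16)^2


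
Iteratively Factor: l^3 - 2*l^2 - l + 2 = (l - 2)*(l^2 - 1) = (l - 2)*(l - 1)*(l + 1)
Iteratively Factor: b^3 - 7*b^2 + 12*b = (b - 4)*(b^2 - 3*b) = b*(b - 4)*(b - 3)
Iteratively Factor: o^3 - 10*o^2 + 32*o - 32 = (o - 2)*(o^2 - 8*o + 16) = (o - 4)*(o - 2)*(o - 4)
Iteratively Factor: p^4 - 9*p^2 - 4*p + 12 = (p + 2)*(p^3 - 2*p^2 - 5*p + 6) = (p - 3)*(p + 2)*(p^2 + p - 2) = (p - 3)*(p - 1)*(p + 2)*(p + 2)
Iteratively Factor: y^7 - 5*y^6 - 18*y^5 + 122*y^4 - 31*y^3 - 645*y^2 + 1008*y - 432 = (y - 4)*(y^6 - y^5 - 22*y^4 + 34*y^3 + 105*y^2 - 225*y + 108) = (y - 4)*(y - 3)*(y^5 + 2*y^4 - 16*y^3 - 14*y^2 + 63*y - 36) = (y - 4)*(y - 3)*(y - 1)*(y^4 + 3*y^3 - 13*y^2 - 27*y + 36) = (y - 4)*(y - 3)*(y - 1)^2*(y^3 + 4*y^2 - 9*y - 36) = (y - 4)*(y - 3)^2*(y - 1)^2*(y^2 + 7*y + 12) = (y - 4)*(y - 3)^2*(y - 1)^2*(y + 3)*(y + 4)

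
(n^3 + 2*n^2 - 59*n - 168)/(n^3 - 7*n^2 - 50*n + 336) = (n + 3)/(n - 6)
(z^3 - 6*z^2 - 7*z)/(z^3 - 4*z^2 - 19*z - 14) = z/(z + 2)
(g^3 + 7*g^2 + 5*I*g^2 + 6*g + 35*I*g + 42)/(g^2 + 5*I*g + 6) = g + 7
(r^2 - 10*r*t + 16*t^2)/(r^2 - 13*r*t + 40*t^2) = (r - 2*t)/(r - 5*t)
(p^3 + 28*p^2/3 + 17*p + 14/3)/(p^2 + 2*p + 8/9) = 3*(3*p^3 + 28*p^2 + 51*p + 14)/(9*p^2 + 18*p + 8)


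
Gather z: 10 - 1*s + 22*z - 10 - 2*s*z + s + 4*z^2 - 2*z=4*z^2 + z*(20 - 2*s)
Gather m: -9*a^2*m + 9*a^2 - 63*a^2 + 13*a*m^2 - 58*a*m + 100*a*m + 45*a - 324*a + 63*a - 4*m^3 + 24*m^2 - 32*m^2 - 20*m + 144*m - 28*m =-54*a^2 - 216*a - 4*m^3 + m^2*(13*a - 8) + m*(-9*a^2 + 42*a + 96)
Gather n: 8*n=8*n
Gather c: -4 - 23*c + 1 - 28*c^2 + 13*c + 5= -28*c^2 - 10*c + 2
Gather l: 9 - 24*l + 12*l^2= 12*l^2 - 24*l + 9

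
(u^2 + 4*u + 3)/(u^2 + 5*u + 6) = (u + 1)/(u + 2)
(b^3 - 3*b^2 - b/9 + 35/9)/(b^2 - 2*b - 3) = (b^2 - 4*b + 35/9)/(b - 3)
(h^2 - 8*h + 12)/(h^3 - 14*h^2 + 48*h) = (h - 2)/(h*(h - 8))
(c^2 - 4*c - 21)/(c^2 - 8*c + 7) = (c + 3)/(c - 1)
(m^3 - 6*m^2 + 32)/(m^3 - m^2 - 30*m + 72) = (m^2 - 2*m - 8)/(m^2 + 3*m - 18)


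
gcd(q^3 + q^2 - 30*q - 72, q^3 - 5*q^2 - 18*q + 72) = q^2 - 2*q - 24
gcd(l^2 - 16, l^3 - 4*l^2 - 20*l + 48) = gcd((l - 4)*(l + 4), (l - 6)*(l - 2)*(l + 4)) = l + 4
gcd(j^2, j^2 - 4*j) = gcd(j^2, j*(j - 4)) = j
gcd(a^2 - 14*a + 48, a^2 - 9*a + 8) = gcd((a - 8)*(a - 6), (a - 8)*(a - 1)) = a - 8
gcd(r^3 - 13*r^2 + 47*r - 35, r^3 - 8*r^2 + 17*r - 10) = r^2 - 6*r + 5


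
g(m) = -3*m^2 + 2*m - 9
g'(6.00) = -34.00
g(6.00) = -105.00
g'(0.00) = 2.00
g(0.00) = -9.00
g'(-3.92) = 25.52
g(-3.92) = -62.94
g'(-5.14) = 32.84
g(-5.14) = -98.54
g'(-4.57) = 29.42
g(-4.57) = -80.79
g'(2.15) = -10.90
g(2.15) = -18.57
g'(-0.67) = 6.02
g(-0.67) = -11.69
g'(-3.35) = 22.10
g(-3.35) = -49.37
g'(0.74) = -2.44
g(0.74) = -9.16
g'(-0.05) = 2.30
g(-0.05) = -9.11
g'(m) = 2 - 6*m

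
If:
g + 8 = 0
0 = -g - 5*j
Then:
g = -8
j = 8/5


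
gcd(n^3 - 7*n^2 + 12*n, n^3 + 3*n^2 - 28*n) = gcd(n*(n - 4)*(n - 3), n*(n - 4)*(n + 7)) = n^2 - 4*n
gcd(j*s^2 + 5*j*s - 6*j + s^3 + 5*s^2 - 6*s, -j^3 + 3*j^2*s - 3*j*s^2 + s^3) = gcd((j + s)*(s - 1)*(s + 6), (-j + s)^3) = 1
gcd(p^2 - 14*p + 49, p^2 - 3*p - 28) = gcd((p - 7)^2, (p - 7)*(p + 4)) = p - 7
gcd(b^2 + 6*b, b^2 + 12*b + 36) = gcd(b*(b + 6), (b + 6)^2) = b + 6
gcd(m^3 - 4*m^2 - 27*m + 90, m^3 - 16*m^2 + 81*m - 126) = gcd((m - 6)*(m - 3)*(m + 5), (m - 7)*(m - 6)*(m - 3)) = m^2 - 9*m + 18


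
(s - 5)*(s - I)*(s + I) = s^3 - 5*s^2 + s - 5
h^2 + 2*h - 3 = (h - 1)*(h + 3)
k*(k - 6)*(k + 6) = k^3 - 36*k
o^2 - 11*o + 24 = (o - 8)*(o - 3)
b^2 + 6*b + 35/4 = (b + 5/2)*(b + 7/2)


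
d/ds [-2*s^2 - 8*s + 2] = -4*s - 8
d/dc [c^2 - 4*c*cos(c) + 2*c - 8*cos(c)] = 4*c*sin(c) + 2*c + 8*sin(c) - 4*cos(c) + 2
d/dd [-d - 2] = -1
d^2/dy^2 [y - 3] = 0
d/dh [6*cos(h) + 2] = -6*sin(h)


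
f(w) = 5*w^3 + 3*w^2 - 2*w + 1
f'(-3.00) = 115.00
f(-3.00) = -101.00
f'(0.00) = -2.00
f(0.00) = 1.00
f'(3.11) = 161.74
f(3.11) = 174.20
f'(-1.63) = 28.07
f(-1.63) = -9.42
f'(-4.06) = 220.89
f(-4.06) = -276.05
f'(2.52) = 108.38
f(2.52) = 95.03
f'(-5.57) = 429.95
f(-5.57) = -758.83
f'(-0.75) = 1.94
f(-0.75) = 2.08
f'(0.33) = 1.61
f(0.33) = 0.85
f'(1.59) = 45.46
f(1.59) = 25.50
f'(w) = 15*w^2 + 6*w - 2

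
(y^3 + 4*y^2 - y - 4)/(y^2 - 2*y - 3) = (y^2 + 3*y - 4)/(y - 3)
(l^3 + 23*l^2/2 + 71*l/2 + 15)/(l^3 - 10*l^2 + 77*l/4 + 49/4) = 2*(l^2 + 11*l + 30)/(2*l^2 - 21*l + 49)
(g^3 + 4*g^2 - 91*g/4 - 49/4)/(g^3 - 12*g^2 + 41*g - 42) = (4*g^3 + 16*g^2 - 91*g - 49)/(4*(g^3 - 12*g^2 + 41*g - 42))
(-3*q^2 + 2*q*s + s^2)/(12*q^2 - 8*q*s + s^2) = (-3*q^2 + 2*q*s + s^2)/(12*q^2 - 8*q*s + s^2)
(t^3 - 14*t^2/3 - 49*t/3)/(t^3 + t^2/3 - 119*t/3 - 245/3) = t/(t + 5)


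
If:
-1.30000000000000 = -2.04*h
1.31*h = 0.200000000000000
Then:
No Solution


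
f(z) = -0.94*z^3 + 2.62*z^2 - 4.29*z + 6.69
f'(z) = -2.82*z^2 + 5.24*z - 4.29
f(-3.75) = 109.19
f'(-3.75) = -63.60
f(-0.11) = 7.19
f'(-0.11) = -4.90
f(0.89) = 4.28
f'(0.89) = -1.86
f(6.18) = -141.63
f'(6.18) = -79.61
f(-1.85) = 29.55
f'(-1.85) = -23.64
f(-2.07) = 35.13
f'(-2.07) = -27.22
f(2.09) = 0.59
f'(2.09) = -5.66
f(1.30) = 3.48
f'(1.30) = -2.24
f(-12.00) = 2059.77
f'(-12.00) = -473.25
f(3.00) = -7.98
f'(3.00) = -13.95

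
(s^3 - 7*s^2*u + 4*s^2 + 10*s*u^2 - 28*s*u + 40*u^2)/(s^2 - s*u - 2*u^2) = (s^2 - 5*s*u + 4*s - 20*u)/(s + u)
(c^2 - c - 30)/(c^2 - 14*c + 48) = (c + 5)/(c - 8)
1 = 1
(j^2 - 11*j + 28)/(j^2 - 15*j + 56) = (j - 4)/(j - 8)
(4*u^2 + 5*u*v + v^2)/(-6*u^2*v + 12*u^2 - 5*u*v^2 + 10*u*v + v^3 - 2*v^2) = (-4*u - v)/(6*u*v - 12*u - v^2 + 2*v)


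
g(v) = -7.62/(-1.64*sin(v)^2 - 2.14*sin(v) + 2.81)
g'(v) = -7.62*(3.28*sin(v)*cos(v) + 2.14*cos(v))/(-1.64*sin(v)^2 - 2.14*sin(v) + 2.81)^2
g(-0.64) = -2.18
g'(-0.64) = -0.09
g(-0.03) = -2.65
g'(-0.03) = -1.88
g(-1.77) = -2.29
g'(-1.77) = -0.15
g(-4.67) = 7.90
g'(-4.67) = 1.88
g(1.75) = 8.62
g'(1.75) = 9.34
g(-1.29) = -2.27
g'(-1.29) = 0.19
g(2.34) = -17.89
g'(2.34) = 131.37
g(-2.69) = -2.22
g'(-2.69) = 0.41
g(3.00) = -3.08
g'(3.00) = 3.20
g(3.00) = -3.08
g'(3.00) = 3.20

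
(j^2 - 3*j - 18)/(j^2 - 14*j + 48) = (j + 3)/(j - 8)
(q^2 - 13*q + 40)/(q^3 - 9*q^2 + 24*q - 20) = (q - 8)/(q^2 - 4*q + 4)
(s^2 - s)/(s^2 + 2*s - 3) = s/(s + 3)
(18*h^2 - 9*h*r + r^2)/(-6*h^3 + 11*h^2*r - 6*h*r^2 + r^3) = (-6*h + r)/(2*h^2 - 3*h*r + r^2)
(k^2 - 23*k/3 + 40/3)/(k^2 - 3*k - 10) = (k - 8/3)/(k + 2)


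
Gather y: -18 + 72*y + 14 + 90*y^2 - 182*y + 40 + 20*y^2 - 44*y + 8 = 110*y^2 - 154*y + 44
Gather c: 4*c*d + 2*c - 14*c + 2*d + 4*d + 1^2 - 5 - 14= c*(4*d - 12) + 6*d - 18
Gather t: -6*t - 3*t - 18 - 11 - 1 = -9*t - 30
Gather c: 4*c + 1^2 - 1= 4*c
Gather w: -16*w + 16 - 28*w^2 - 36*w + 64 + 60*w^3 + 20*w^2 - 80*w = 60*w^3 - 8*w^2 - 132*w + 80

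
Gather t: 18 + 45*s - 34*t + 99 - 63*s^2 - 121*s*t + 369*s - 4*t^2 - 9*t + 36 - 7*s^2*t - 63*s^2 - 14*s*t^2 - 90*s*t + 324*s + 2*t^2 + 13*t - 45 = -126*s^2 + 738*s + t^2*(-14*s - 2) + t*(-7*s^2 - 211*s - 30) + 108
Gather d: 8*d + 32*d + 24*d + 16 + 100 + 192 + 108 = 64*d + 416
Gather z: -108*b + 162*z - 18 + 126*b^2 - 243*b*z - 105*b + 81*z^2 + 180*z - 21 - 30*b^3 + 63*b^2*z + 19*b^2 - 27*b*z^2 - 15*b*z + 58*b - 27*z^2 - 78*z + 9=-30*b^3 + 145*b^2 - 155*b + z^2*(54 - 27*b) + z*(63*b^2 - 258*b + 264) - 30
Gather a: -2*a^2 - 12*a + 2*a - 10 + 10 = -2*a^2 - 10*a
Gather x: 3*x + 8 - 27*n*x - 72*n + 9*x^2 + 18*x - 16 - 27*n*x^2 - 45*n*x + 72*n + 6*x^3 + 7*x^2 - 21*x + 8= -72*n*x + 6*x^3 + x^2*(16 - 27*n)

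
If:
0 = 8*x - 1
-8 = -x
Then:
No Solution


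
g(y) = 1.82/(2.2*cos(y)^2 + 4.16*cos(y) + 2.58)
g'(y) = 1.82*(4.4*sin(y)*cos(y) + 4.16*sin(y))/(2.2*cos(y)^2 + 4.16*cos(y) + 2.58)^2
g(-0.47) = 0.23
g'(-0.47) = -0.10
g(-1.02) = 0.34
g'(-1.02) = -0.35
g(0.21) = 0.21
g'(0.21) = 0.04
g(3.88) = 2.58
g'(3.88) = -2.22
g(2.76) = 2.96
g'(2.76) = 0.14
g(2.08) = 1.69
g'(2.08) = 2.77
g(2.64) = 2.92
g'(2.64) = 0.68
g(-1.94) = 1.33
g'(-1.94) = -2.34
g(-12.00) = 0.24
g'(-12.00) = 0.13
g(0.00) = 0.20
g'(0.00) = 0.00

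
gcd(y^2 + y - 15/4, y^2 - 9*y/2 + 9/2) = y - 3/2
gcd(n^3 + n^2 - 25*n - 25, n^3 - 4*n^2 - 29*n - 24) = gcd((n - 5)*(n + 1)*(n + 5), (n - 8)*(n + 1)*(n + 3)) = n + 1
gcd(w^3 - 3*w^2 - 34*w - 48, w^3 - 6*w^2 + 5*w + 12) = 1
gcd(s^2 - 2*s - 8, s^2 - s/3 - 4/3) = 1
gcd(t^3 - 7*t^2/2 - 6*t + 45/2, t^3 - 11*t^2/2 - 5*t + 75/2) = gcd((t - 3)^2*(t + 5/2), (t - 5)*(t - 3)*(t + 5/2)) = t^2 - t/2 - 15/2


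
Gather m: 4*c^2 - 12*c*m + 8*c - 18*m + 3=4*c^2 + 8*c + m*(-12*c - 18) + 3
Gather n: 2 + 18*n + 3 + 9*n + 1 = 27*n + 6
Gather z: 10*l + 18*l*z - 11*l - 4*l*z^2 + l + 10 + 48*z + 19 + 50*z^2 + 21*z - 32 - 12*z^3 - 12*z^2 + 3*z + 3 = -12*z^3 + z^2*(38 - 4*l) + z*(18*l + 72)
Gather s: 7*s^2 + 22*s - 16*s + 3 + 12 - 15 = 7*s^2 + 6*s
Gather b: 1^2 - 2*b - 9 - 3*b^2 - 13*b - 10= -3*b^2 - 15*b - 18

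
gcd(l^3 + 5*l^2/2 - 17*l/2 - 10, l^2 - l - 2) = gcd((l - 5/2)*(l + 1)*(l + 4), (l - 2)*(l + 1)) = l + 1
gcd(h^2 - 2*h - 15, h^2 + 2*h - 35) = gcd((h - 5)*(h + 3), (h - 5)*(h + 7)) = h - 5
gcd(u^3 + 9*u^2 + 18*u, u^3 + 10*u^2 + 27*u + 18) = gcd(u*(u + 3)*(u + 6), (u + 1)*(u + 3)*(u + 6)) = u^2 + 9*u + 18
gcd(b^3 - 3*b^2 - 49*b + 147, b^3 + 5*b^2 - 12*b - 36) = b - 3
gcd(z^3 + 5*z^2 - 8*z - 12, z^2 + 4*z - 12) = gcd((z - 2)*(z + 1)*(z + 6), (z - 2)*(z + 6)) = z^2 + 4*z - 12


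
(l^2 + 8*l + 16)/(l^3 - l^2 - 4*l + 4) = (l^2 + 8*l + 16)/(l^3 - l^2 - 4*l + 4)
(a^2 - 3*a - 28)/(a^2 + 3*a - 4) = (a - 7)/(a - 1)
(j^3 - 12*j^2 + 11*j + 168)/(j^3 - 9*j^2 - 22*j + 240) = (j^2 - 4*j - 21)/(j^2 - j - 30)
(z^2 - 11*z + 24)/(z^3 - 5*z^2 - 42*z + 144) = 1/(z + 6)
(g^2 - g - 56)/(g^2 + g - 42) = (g - 8)/(g - 6)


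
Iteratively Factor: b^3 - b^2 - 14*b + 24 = (b + 4)*(b^2 - 5*b + 6) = (b - 3)*(b + 4)*(b - 2)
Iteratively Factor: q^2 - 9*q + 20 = (q - 4)*(q - 5)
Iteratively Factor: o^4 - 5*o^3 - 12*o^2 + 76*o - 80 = (o - 5)*(o^3 - 12*o + 16) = (o - 5)*(o - 2)*(o^2 + 2*o - 8) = (o - 5)*(o - 2)^2*(o + 4)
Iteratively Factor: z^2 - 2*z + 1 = (z - 1)*(z - 1)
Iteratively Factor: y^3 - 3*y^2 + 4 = (y - 2)*(y^2 - y - 2) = (y - 2)^2*(y + 1)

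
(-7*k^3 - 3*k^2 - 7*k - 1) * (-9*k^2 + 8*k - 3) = 63*k^5 - 29*k^4 + 60*k^3 - 38*k^2 + 13*k + 3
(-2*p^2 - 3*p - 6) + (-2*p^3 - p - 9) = -2*p^3 - 2*p^2 - 4*p - 15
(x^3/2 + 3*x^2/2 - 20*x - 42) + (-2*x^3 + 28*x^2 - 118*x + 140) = -3*x^3/2 + 59*x^2/2 - 138*x + 98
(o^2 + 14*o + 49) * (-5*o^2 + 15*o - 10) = -5*o^4 - 55*o^3 - 45*o^2 + 595*o - 490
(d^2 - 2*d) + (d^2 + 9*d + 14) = 2*d^2 + 7*d + 14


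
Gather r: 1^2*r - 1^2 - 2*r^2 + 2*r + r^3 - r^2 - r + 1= r^3 - 3*r^2 + 2*r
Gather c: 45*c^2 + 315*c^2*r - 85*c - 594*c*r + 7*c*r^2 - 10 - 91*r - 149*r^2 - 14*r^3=c^2*(315*r + 45) + c*(7*r^2 - 594*r - 85) - 14*r^3 - 149*r^2 - 91*r - 10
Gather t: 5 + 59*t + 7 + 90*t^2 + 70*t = 90*t^2 + 129*t + 12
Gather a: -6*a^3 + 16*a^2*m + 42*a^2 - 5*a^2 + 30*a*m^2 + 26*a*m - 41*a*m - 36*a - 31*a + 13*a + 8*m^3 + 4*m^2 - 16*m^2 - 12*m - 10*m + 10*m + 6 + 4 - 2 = -6*a^3 + a^2*(16*m + 37) + a*(30*m^2 - 15*m - 54) + 8*m^3 - 12*m^2 - 12*m + 8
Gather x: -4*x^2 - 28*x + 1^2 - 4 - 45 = -4*x^2 - 28*x - 48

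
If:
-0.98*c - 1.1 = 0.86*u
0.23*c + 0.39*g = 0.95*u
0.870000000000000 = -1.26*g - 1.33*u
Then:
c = -0.83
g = -0.33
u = -0.34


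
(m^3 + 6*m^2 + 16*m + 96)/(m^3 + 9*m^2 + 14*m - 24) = (m^2 + 16)/(m^2 + 3*m - 4)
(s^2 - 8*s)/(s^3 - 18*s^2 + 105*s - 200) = s/(s^2 - 10*s + 25)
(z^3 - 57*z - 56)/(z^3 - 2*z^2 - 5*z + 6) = (z^3 - 57*z - 56)/(z^3 - 2*z^2 - 5*z + 6)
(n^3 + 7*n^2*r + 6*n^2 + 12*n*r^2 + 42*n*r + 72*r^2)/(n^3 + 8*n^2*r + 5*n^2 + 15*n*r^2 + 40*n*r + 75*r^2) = (n^2 + 4*n*r + 6*n + 24*r)/(n^2 + 5*n*r + 5*n + 25*r)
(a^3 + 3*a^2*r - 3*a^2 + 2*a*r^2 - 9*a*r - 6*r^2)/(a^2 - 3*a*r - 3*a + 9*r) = (-a^2 - 3*a*r - 2*r^2)/(-a + 3*r)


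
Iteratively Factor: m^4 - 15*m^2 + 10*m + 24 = (m - 2)*(m^3 + 2*m^2 - 11*m - 12) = (m - 3)*(m - 2)*(m^2 + 5*m + 4) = (m - 3)*(m - 2)*(m + 1)*(m + 4)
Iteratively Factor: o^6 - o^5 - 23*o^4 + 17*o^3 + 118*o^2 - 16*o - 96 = (o + 4)*(o^5 - 5*o^4 - 3*o^3 + 29*o^2 + 2*o - 24) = (o - 4)*(o + 4)*(o^4 - o^3 - 7*o^2 + o + 6) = (o - 4)*(o + 2)*(o + 4)*(o^3 - 3*o^2 - o + 3) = (o - 4)*(o - 3)*(o + 2)*(o + 4)*(o^2 - 1) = (o - 4)*(o - 3)*(o + 1)*(o + 2)*(o + 4)*(o - 1)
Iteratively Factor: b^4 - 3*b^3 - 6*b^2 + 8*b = (b - 1)*(b^3 - 2*b^2 - 8*b) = (b - 4)*(b - 1)*(b^2 + 2*b) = (b - 4)*(b - 1)*(b + 2)*(b)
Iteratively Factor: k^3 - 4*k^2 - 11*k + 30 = (k - 5)*(k^2 + k - 6) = (k - 5)*(k + 3)*(k - 2)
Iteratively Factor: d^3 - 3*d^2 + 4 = (d + 1)*(d^2 - 4*d + 4) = (d - 2)*(d + 1)*(d - 2)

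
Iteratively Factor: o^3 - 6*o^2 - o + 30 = (o - 5)*(o^2 - o - 6) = (o - 5)*(o - 3)*(o + 2)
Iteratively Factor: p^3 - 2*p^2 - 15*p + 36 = (p - 3)*(p^2 + p - 12) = (p - 3)^2*(p + 4)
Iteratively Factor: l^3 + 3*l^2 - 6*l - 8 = (l - 2)*(l^2 + 5*l + 4) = (l - 2)*(l + 1)*(l + 4)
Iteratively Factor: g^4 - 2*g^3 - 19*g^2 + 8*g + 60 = (g + 3)*(g^3 - 5*g^2 - 4*g + 20) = (g - 2)*(g + 3)*(g^2 - 3*g - 10) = (g - 5)*(g - 2)*(g + 3)*(g + 2)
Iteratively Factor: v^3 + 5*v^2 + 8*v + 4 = (v + 2)*(v^2 + 3*v + 2) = (v + 1)*(v + 2)*(v + 2)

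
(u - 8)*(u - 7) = u^2 - 15*u + 56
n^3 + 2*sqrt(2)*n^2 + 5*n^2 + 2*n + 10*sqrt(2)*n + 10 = (n + 5)*(n + sqrt(2))^2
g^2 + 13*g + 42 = (g + 6)*(g + 7)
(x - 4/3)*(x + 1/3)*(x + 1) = x^3 - 13*x/9 - 4/9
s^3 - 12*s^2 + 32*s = s*(s - 8)*(s - 4)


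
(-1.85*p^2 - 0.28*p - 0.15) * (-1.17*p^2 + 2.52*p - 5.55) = 2.1645*p^4 - 4.3344*p^3 + 9.7374*p^2 + 1.176*p + 0.8325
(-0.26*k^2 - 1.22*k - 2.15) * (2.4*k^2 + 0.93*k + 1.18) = -0.624*k^4 - 3.1698*k^3 - 6.6014*k^2 - 3.4391*k - 2.537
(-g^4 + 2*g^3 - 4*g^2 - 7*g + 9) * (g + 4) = -g^5 - 2*g^4 + 4*g^3 - 23*g^2 - 19*g + 36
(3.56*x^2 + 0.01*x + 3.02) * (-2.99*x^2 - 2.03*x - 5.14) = -10.6444*x^4 - 7.2567*x^3 - 27.3485*x^2 - 6.182*x - 15.5228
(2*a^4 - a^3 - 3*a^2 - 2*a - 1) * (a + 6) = 2*a^5 + 11*a^4 - 9*a^3 - 20*a^2 - 13*a - 6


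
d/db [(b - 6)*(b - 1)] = 2*b - 7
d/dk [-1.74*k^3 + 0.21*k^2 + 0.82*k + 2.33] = -5.22*k^2 + 0.42*k + 0.82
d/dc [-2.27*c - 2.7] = -2.27000000000000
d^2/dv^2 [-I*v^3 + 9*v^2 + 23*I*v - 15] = -6*I*v + 18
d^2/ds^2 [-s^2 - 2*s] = -2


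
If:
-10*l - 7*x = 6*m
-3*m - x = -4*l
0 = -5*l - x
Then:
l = 0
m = 0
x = 0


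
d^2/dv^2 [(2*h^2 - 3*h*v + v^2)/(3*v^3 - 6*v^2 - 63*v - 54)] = 2*((-(3*h - 2*v)*(-3*v^2 + 4*v + 21) - (3*v - 2)*(2*h^2 - 3*h*v + v^2))*(-v^3 + 2*v^2 + 21*v + 18) - (2*h^2 - 3*h*v + v^2)*(-3*v^2 + 4*v + 21)^2 - (-v^3 + 2*v^2 + 21*v + 18)^2)/(3*(-v^3 + 2*v^2 + 21*v + 18)^3)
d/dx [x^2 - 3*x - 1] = 2*x - 3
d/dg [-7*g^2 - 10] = -14*g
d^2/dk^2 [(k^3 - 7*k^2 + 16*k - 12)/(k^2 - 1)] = 2*(17*k^3 - 57*k^2 + 51*k - 19)/(k^6 - 3*k^4 + 3*k^2 - 1)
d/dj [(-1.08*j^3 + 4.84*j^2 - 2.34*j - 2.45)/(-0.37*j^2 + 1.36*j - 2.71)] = (0.3996*j^4 - 2.9376*j^3 + 14.497*j^2 - 28.0458*j + 9.6734)/(0.1369*j^4 - 1.0064*j^3 + 3.855*j^2 - 7.3712*j + 7.3441)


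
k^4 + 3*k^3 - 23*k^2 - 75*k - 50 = (k - 5)*(k + 1)*(k + 2)*(k + 5)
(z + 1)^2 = z^2 + 2*z + 1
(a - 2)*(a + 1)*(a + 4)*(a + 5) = a^4 + 8*a^3 + 9*a^2 - 38*a - 40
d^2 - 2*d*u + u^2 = (-d + u)^2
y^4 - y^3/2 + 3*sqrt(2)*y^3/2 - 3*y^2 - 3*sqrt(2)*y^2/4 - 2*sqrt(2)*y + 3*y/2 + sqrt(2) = (y - 1/2)*(y - sqrt(2))*(y + sqrt(2)/2)*(y + 2*sqrt(2))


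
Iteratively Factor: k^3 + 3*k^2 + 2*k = (k + 2)*(k^2 + k) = (k + 1)*(k + 2)*(k)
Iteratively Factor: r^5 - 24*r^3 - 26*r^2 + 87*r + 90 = (r + 1)*(r^4 - r^3 - 23*r^2 - 3*r + 90) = (r + 1)*(r + 3)*(r^3 - 4*r^2 - 11*r + 30) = (r - 5)*(r + 1)*(r + 3)*(r^2 + r - 6) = (r - 5)*(r - 2)*(r + 1)*(r + 3)*(r + 3)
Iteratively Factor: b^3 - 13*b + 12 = (b - 1)*(b^2 + b - 12) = (b - 1)*(b + 4)*(b - 3)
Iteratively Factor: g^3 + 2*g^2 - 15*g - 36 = (g + 3)*(g^2 - g - 12) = (g + 3)^2*(g - 4)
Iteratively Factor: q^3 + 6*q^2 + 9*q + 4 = (q + 4)*(q^2 + 2*q + 1) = (q + 1)*(q + 4)*(q + 1)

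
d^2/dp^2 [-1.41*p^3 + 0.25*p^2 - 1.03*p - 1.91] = 0.5 - 8.46*p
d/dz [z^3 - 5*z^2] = z*(3*z - 10)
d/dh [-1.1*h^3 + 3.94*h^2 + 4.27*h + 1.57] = -3.3*h^2 + 7.88*h + 4.27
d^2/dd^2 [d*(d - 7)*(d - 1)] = 6*d - 16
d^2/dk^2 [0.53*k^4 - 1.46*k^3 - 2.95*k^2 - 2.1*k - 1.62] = 6.36*k^2 - 8.76*k - 5.9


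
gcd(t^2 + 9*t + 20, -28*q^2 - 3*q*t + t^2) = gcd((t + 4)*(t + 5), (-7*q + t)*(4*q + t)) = 1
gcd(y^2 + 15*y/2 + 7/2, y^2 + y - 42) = y + 7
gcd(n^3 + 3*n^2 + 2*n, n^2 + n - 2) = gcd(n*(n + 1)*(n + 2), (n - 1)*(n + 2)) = n + 2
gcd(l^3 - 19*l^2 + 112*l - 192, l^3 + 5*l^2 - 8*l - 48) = l - 3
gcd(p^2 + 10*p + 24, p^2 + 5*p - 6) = p + 6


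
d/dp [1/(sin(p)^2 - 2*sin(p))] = 2*(1 - sin(p))*cos(p)/((sin(p) - 2)^2*sin(p)^2)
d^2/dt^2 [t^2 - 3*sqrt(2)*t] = 2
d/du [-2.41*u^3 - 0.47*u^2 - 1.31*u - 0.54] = -7.23*u^2 - 0.94*u - 1.31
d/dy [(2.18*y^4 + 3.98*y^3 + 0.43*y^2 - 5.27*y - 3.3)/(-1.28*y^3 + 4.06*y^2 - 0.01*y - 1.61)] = (-2.7904*y^6 + 17.7016*y^5 + 16.6438*y^4 - 27.61*y^3 - 10.5035*y^2 + 25.4114*y + 8.4517)/(1.6384*y^6 - 10.3936*y^5 + 16.5092*y^4 + 4.0404*y^3 - 13.0731*y^2 + 0.0322*y + 2.5921)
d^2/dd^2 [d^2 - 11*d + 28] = 2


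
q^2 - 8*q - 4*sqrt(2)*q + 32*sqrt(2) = (q - 8)*(q - 4*sqrt(2))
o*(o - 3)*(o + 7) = o^3 + 4*o^2 - 21*o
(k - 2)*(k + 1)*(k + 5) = k^3 + 4*k^2 - 7*k - 10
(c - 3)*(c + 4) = c^2 + c - 12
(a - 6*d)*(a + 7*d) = a^2 + a*d - 42*d^2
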